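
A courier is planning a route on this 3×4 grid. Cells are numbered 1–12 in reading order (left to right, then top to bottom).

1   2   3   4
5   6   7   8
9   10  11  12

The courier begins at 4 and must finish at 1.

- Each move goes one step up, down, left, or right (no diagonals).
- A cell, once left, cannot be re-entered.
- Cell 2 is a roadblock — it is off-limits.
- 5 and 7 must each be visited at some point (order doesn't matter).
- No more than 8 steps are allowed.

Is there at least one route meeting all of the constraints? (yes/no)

One route that works: 4 → 8 → 7 → 6 → 5 → 1.

yes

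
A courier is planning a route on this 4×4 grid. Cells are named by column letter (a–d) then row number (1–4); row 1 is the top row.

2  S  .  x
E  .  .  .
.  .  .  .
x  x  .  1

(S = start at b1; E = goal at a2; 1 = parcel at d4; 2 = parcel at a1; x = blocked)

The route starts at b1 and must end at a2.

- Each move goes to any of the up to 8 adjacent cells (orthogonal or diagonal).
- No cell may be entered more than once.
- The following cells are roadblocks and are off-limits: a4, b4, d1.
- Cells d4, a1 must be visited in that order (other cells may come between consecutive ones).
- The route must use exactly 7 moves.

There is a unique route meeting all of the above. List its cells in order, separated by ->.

The waypoints must appear in the order d4, a1, with no cell reused.
Route from b1: down-right 2 to d3, down 1 to d4, up-left 3 to a1, down 1 to a2 — 7 moves in all.
Check: order respected (1 at step 3, 2 at step 6); 7 moves as required.

b1 -> c2 -> d3 -> d4 -> c3 -> b2 -> a1 -> a2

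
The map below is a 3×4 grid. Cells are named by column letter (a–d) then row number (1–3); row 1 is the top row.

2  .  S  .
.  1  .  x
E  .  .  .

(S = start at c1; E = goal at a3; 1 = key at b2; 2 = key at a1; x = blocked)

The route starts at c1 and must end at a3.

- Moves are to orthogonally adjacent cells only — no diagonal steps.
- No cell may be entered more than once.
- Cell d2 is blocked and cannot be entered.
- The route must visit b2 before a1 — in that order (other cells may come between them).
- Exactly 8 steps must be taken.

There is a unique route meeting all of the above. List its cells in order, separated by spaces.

The waypoints must appear in the order b2, a1, with no cell reused.
Route from c1: 2× down (reaching c3), left to b3, 2× up (reaching b1), left to a1, 2× down (reaching a3) — 8 moves in all.
Check: order respected (1 at step 4, 2 at step 6); 8 moves as required.

c1 c2 c3 b3 b2 b1 a1 a2 a3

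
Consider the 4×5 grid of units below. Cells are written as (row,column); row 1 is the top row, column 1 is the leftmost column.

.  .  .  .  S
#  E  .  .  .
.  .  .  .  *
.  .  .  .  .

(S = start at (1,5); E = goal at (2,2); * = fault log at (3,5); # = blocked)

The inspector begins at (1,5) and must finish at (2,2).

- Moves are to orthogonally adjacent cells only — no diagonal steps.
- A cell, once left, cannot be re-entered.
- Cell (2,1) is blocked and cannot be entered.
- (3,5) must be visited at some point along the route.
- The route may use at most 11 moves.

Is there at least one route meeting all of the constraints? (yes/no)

One route that works: (1,5) → (2,5) → (3,5) → (3,4) → (2,4) → (2,3) → (2,2).

yes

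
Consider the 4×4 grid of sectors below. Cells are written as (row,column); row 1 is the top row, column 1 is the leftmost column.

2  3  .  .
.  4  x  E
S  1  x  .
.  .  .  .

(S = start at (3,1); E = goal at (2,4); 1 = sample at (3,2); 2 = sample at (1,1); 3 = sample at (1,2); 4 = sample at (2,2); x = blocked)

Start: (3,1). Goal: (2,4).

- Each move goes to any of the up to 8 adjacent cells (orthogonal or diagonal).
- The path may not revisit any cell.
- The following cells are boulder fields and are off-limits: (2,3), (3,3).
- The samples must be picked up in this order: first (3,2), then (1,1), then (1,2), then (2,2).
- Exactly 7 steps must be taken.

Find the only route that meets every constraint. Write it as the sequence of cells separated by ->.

The waypoints must appear in the order (3,2), (1,1), (1,2), (2,2), with no cell reused.
Route from (3,1): right 1 to (3,2), up-left 1 to (2,1), up 1 to (1,1), right 1 to (1,2), down 1 to (2,2), up-right 1 to (1,3), down-right 1 to (2,4) — 7 moves in all.
Check: order respected (1 at step 1, 2 at step 3, 3 at step 4, 4 at step 5); 7 moves as required.

(3,1) -> (3,2) -> (2,1) -> (1,1) -> (1,2) -> (2,2) -> (1,3) -> (2,4)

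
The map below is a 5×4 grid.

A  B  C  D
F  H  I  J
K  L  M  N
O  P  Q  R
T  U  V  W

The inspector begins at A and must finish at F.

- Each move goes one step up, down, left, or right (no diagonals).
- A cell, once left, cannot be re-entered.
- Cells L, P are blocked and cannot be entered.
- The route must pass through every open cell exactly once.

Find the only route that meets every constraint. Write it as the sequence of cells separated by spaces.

Need to visit all 18 open cells exactly once, starting at A and ending at F.
Cell U has only two open neighbours (T and V), so the path must pass straight through it: one of those is the cell it's entered from and the other is where it exits.
Route from A: right to B, down to H, right to I, up to C, right to D, 2× down (reaching N), left to M, down to Q, right to R, down to W, 3× left (reaching T), 3× up (reaching F) — 17 moves in all.
Check: all 18 open cells covered.

A B H I C D J N M Q R W V U T O K F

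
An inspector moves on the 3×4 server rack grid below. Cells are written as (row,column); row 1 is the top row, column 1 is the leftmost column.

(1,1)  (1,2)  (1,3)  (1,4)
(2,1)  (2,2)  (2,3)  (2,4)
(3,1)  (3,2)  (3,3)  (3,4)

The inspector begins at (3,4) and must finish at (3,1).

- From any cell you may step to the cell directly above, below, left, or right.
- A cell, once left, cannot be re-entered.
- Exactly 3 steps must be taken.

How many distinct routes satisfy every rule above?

1

Need simple routes of exactly 3 moves from (3,4) to (3,1) (Manhattan distance 3, so 0 moves are spent on a detour and 0 undoing it).
Enumerating: (3,4) (3,3) (3,2) (3,1).
That gives 1 route.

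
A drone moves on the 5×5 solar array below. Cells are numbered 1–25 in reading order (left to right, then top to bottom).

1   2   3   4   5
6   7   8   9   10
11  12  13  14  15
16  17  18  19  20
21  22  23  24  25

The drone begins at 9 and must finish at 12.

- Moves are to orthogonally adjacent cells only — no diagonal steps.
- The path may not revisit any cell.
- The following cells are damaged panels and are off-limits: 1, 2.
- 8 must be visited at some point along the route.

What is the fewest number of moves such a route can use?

Any route passes through 8 somewhere between 9 and 12. Summing Manhattan distances along the two legs (9 → 8 → 12) gives a lower bound of 1 + 2 = 3 moves.
A route of 3 moves achieves this: 9 → 8 → 13 → 12.
Since 3 matches the lower bound, it is optimal.

3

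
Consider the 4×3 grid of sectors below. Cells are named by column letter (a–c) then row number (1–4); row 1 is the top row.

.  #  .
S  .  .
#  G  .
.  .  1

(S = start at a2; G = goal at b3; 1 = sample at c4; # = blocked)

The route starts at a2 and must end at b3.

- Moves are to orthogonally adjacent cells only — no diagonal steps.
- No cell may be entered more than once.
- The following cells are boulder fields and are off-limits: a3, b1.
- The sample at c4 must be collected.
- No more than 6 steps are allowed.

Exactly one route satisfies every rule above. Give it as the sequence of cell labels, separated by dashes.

a2 - b2 - c2 - c3 - c4 - b4 - b3

The budget equals the shortest possible length, so every move has to be on a shortest route through the required cells.
Route from a2: right 2 to c2, down 2 to c4, left 1 to b4, up 1 to b3 — 6 moves in all.
Check: all required cells visited; 6 ≤ 6 moves.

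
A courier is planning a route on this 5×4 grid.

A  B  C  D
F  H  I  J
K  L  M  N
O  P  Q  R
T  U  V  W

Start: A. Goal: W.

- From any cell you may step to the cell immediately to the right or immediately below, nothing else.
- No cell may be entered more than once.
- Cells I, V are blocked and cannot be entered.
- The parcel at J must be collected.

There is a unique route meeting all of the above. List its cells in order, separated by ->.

A -> B -> C -> D -> J -> N -> R -> W

Moves only go right or down, so the column and row indices never decrease.
Route from A: 3× right (reaching D), 4× down (reaching W) — 7 moves in all.
Check: all required cells visited.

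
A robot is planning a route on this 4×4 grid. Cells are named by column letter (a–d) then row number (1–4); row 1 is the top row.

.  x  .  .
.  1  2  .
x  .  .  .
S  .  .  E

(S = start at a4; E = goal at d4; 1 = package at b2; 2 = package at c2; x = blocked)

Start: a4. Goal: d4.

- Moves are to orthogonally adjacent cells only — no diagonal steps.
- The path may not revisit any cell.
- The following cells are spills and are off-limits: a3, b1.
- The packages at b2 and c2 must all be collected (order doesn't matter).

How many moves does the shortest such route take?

7

Any route passes through b2 and c2 in some order between a4 and d4. Summing Manhattan distances along each leg and taking the cheapest ordering (a4 → b2 → c2 → d4) gives a lower bound of 3 + 1 + 3 = 7 moves.
A route of 7 moves achieves this: a4 → b4 → b3 → b2 → c2 → c3 → c4 → d4.
Since 7 matches the lower bound, it is optimal.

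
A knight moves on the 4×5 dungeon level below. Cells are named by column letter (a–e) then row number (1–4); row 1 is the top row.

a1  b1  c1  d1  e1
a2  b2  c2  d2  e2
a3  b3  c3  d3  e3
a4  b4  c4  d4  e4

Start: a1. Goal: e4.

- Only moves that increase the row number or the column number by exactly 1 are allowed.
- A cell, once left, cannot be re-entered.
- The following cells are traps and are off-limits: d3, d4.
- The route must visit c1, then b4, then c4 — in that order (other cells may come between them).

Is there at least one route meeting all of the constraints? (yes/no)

no

b4 lies to the left of c1, so going from c1 to b4 would need a leftward move — but moves only go right/down, so c1 cannot be visited before b4.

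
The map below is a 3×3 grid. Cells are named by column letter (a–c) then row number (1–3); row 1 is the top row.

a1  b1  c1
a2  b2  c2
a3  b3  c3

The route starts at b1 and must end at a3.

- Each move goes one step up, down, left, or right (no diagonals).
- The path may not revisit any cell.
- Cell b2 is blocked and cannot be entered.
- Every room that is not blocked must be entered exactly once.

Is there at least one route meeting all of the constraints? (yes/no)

Exhausting the options from b1, every branch either dead-ends against blocked cells, would have to re-enter a cell already used, or reaches the goal with a constraint still unmet.

no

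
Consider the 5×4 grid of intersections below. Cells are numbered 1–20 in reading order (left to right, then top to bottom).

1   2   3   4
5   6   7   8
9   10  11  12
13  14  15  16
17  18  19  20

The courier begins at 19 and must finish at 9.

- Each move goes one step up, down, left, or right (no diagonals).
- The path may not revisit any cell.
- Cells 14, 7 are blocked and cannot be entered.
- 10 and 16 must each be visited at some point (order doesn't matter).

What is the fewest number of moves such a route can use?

Any route passes through 10 and 16 in some order between 19 and 9. Summing Manhattan distances along each leg and taking the cheapest ordering (19 → 16 → 10 → 9) gives a lower bound of 2 + 3 + 1 = 6 moves.
A route of 6 moves achieves this: 19 → 15 → 16 → 12 → 11 → 10 → 9.
Since 6 matches the lower bound, it is optimal.

6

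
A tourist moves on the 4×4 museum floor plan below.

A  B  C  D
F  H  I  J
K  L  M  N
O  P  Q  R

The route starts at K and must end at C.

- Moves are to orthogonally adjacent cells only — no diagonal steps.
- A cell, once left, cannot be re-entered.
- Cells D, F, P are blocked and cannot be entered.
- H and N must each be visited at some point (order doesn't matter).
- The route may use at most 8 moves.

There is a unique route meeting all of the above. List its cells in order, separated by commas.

Any route must reach H and N and still end at C within 8 moves, so the order of the required stops is forced.
Route from K: 3× right (reaching N), up to J, 2× left (reaching H), up to B, right to C — 8 moves in all.
Check: all required cells visited; 8 ≤ 8 moves.

K, L, M, N, J, I, H, B, C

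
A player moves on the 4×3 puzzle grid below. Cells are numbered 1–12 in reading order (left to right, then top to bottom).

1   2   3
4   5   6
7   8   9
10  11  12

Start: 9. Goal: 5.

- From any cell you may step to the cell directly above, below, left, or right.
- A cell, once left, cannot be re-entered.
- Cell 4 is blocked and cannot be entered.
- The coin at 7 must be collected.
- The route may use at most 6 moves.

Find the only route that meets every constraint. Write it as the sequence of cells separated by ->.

9 -> 12 -> 11 -> 10 -> 7 -> 8 -> 5

The 6-move cap with required stops at 7 leaves no slack for detours.
Route from 9: down 1 to 12, left 2 to 10, up 1 to 7, right 1 to 8, up 1 to 5 — 6 moves in all.
Check: all required cells visited; 6 ≤ 6 moves.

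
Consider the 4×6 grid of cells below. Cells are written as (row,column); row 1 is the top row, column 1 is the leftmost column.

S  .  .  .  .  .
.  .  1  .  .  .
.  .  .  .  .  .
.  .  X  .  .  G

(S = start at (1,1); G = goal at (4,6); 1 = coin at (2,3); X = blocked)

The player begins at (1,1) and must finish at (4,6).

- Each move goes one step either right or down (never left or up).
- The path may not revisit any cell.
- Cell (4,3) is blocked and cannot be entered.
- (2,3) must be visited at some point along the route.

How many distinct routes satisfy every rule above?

27

A right/down-only route from (1,1) to (4,6) makes exactly 3 down-moves and 5 right-moves in some order.
With no other constraints that would be C(8,3) = 56 routes.
Split at (2,3) and multiply the segment counts (each segment already excludes blocked cells): (1,1)→(2,3): 3; (2,3)→(4,6): 9; product = 27.
That gives 27 routes.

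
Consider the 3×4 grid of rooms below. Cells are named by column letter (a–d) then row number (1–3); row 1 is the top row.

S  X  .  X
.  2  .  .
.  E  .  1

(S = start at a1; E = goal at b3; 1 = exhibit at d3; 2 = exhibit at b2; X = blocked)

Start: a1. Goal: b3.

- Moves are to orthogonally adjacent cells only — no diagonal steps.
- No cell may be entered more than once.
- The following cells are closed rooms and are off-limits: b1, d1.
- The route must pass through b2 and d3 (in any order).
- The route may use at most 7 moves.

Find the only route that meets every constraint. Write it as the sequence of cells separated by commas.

a1, a2, b2, c2, d2, d3, c3, b3

The budget equals the shortest possible length, so every move has to be on a shortest route through the required cells.
Route from a1: down to a2, 3× right (reaching d2), down to d3, 2× left (reaching b3) — 7 moves in all.
Check: all required cells visited; 7 ≤ 7 moves.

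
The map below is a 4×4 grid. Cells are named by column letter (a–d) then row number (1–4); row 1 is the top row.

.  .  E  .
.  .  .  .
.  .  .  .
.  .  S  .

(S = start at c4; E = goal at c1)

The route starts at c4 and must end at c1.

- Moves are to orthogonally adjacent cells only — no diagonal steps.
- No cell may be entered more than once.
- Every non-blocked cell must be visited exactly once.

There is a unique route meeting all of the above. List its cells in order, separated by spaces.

c4 d4 d3 c3 b3 b4 a4 a3 a2 a1 b1 b2 c2 d2 d1 c1

Need to visit all 16 open cells exactly once, starting at c4 and ending at c1.
Cell a1 has only two open neighbours (a2 and b1), so the path must pass straight through it: one of those is the cell it's entered from and the other is where it exits.
Route from c4: right to d4, up to d3, 2× left (reaching b3), down to b4, left to a4, 3× up (reaching a1), right to b1, down to b2, 2× right (reaching d2), up to d1, left to c1 — 15 moves in all.
Check: all 16 open cells covered.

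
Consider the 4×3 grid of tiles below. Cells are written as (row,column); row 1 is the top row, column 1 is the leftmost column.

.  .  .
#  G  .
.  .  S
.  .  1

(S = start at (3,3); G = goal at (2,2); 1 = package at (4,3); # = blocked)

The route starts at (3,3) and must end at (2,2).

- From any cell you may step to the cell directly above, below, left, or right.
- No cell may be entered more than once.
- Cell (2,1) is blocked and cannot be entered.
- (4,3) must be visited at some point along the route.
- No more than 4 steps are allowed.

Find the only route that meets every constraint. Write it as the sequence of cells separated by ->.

(3,3) -> (4,3) -> (4,2) -> (3,2) -> (2,2)

The 4-move cap with required stops at (4,3) leaves no slack for detours.
Route from (3,3): down to (4,3), left to (4,2), 2× up (reaching (2,2)) — 4 moves in all.
Check: all required cells visited; 4 ≤ 4 moves.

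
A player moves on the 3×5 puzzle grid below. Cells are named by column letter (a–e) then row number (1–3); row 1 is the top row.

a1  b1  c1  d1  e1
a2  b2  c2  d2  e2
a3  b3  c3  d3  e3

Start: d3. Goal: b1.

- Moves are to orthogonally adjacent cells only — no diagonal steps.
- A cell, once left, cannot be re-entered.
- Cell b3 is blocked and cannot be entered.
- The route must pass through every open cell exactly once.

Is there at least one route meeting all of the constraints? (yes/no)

no

Cell a3 has only one open neighbour but is neither the start nor the goal, so a Hamiltonian route would have to both enter and leave it through the same neighbour — impossible without revisiting.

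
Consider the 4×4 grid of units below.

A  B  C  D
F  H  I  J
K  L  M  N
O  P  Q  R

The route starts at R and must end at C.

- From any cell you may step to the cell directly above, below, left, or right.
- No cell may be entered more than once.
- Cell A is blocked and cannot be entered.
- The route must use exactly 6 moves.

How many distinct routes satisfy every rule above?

Need simple routes of exactly 6 moves from R to C (Manhattan distance 4, so 1 moves are spent on a detour and 1 undoing it).
Branch systematically from the start, pruning whenever the remaining move budget drops below the Manhattan distance to C or differs from it in parity. Grouping the completions by first move — via N: 5; via Q: 9 — and summing: 5 + 9 = 14.
That gives 14 routes.

14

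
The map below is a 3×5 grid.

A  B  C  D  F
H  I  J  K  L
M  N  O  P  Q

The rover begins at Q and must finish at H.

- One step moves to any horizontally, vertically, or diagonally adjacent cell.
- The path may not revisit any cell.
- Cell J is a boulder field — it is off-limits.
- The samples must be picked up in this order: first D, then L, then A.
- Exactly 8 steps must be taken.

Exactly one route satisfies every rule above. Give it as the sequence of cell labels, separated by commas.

Q, K, D, L, P, O, I, A, H

The waypoints must appear in the order D, L, A, with no cell reused.
Route from Q: up-left 1 to K, up 1 to D, down-right 1 to L, down-left 1 to P, left 1 to O, up-left 2 to A, down 1 to H — 8 moves in all.
Check: order respected (D at step 2, L at step 3, A at step 7); 8 moves as required.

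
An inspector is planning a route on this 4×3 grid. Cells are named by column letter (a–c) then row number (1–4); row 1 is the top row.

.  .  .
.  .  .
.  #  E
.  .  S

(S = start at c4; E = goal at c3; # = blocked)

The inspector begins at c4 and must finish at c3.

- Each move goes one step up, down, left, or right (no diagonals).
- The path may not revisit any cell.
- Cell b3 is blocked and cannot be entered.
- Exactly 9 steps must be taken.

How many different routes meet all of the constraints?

3

Need simple routes of exactly 9 moves from c4 to c3 (Manhattan distance 1, so 4 moves are spent on a detour and 4 undoing it).
Enumerating: c4 b4 a4 a3 a2 a1 b1 b2 c2 c3 | c4 b4 a4 a3 a2 a1 b1 c1 c2 c3 | c4 b4 a4 a3 a2 b2 b1 c1 c2 c3.
That gives 3 routes.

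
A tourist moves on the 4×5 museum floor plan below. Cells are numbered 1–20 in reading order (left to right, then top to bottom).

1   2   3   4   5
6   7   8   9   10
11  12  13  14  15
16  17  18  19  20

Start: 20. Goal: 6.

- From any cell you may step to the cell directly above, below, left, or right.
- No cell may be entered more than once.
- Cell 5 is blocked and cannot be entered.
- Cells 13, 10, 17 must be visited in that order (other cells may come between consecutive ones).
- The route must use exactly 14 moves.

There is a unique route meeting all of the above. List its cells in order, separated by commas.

20, 19, 18, 13, 14, 15, 10, 9, 8, 7, 12, 17, 16, 11, 6

The waypoints must appear in the order 13, 10, 17, with no cell reused.
Route from 20: left 2 to 18, up 1 to 13, right 2 to 15, up 1 to 10, left 3 to 7, down 2 to 17, left 1 to 16, up 2 to 6 — 14 moves in all.
Check: order respected (13 at step 3, 10 at step 6, 17 at step 11); 14 moves as required.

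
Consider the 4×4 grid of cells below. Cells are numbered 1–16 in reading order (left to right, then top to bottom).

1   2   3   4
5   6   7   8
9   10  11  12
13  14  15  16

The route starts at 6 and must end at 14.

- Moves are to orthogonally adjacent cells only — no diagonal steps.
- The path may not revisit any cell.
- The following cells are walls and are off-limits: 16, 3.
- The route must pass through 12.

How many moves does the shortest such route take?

6

Any route passes through 12 somewhere between 6 and 14. Summing Manhattan distances along the two legs (6 → 12 → 14) gives a lower bound of 3 + 3 = 6 moves.
A route of 6 moves achieves this: 6 → 7 → 8 → 12 → 11 → 15 → 14.
Since 6 matches the lower bound, it is optimal.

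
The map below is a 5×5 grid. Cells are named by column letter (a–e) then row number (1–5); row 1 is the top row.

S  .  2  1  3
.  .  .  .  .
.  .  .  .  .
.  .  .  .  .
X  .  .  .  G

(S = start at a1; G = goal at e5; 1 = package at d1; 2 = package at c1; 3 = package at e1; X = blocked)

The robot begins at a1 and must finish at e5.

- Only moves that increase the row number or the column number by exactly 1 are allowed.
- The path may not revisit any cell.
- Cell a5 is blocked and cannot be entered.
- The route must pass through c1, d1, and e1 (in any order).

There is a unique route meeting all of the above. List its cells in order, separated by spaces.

Moves only go right or down, so the column and row indices never decrease.
Route from a1: right 4 to e1, down 4 to e5 — 8 moves in all.
Check: all required cells visited.

a1 b1 c1 d1 e1 e2 e3 e4 e5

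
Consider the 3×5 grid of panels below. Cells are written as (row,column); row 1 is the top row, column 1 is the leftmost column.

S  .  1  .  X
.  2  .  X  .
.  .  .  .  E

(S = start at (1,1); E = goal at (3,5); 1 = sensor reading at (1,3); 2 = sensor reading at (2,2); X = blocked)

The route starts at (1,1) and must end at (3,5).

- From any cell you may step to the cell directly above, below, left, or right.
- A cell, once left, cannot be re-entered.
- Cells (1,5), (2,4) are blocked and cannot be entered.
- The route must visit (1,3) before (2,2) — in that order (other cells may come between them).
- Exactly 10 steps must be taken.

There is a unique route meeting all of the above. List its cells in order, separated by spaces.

The waypoints must appear in the order (1,3), (2,2), with no cell reused.
Route from (1,1): 2× right (reaching (1,3)), down to (2,3), 2× left (reaching (2,1)), down to (3,1), 4× right (reaching (3,5)) — 10 moves in all.
Check: order respected (1 at step 2, 2 at step 4); 10 moves as required.

(1,1) (1,2) (1,3) (2,3) (2,2) (2,1) (3,1) (3,2) (3,3) (3,4) (3,5)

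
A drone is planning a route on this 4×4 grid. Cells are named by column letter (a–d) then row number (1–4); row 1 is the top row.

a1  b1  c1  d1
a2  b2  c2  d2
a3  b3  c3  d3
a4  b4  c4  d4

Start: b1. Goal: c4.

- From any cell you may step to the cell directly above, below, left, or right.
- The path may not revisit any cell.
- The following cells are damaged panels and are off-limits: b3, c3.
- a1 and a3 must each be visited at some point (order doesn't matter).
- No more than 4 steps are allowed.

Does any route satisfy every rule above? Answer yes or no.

Even ignoring the no-revisit rule, getting from b1 to c4, taking the cheapest ordering b1 → a1 → a3 → c4 needs at least 1 + 2 + 3 = 6 moves (Manhattan distance per leg), which exceeds the 4-move limit.

no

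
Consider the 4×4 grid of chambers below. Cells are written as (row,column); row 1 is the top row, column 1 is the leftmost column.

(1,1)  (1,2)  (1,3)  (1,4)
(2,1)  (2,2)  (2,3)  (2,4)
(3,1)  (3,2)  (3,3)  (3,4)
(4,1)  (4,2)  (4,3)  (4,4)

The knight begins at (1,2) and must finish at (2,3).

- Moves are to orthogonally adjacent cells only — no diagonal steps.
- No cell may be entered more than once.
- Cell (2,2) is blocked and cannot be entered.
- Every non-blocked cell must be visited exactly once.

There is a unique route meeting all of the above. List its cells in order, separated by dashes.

Need to visit all 15 open cells exactly once, starting at (1,2) and ending at (2,3).
Route from (1,2): left 1 to (1,1), down 3 to (4,1), right 1 to (4,2), up 1 to (3,2), right 1 to (3,3), down 1 to (4,3), right 1 to (4,4), up 3 to (1,4), left 1 to (1,3), down 1 to (2,3) — 14 moves in all.
Check: all 15 open cells covered.

(1,2) - (1,1) - (2,1) - (3,1) - (4,1) - (4,2) - (3,2) - (3,3) - (4,3) - (4,4) - (3,4) - (2,4) - (1,4) - (1,3) - (2,3)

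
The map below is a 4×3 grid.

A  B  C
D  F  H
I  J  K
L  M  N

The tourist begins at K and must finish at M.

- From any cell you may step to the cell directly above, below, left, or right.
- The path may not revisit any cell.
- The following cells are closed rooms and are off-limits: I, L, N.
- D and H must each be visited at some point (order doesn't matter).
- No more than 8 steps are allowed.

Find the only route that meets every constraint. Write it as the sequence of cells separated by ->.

K -> H -> C -> B -> A -> D -> F -> J -> M

The 8-move cap with required stops at D, H leaves no slack for detours.
Route from K: up 2 to C, left 2 to A, down 1 to D, right 1 to F, down 2 to M — 8 moves in all.
Check: all required cells visited; 8 ≤ 8 moves.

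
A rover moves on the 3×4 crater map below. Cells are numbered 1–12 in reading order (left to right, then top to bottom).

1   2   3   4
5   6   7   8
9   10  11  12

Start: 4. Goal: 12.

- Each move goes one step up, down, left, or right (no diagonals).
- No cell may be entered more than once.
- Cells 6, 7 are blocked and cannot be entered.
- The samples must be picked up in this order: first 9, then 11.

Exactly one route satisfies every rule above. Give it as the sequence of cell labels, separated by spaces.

4 3 2 1 5 9 10 11 12

The waypoints must appear in the order 9, 11, with no cell reused.
Route from 4: left 3 to 1, down 2 to 9, right 3 to 12 — 8 moves in all.
Check: order respected (9 at step 5, 11 at step 7).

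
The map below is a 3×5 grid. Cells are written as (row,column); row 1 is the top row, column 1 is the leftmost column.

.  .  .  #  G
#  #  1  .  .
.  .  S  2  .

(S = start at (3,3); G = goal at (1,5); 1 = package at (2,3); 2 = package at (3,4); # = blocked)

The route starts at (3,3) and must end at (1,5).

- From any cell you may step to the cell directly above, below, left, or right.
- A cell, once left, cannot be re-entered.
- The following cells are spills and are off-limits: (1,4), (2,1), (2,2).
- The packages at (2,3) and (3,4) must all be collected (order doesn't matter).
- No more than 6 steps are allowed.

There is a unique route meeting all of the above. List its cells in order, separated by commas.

(3,3), (2,3), (2,4), (3,4), (3,5), (2,5), (1,5)

Any route must reach (2,3) and (3,4) and still end at (1,5) within 6 moves, so the order of the required stops is forced.
Route from (3,3): up 1 to (2,3), right 1 to (2,4), down 1 to (3,4), right 1 to (3,5), up 2 to (1,5) — 6 moves in all.
Check: all required cells visited; 6 ≤ 6 moves.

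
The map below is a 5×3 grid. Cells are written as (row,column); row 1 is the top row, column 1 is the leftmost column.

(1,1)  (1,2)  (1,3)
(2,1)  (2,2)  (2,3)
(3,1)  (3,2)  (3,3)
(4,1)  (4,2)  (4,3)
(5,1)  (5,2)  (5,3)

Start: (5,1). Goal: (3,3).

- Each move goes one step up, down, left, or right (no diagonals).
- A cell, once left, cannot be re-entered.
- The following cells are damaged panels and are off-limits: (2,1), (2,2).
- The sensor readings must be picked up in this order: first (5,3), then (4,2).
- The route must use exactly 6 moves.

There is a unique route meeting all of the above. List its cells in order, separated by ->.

The waypoints must appear in the order (5,3), (4,2), with no cell reused.
Route from (5,1): 2× right (reaching (5,3)), up to (4,3), left to (4,2), up to (3,2), right to (3,3) — 6 moves in all.
Check: order respected ((5,3) at step 2, (4,2) at step 4); 6 moves as required.

(5,1) -> (5,2) -> (5,3) -> (4,3) -> (4,2) -> (3,2) -> (3,3)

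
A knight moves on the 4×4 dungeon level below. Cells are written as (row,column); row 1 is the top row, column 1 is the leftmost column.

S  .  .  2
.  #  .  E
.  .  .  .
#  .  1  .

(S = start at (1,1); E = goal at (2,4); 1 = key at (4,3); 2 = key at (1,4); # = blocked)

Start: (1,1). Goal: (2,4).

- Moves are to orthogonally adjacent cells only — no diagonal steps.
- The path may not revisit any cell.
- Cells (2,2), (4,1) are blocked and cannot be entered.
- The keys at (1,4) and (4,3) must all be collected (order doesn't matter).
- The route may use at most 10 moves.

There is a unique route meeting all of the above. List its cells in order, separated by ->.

The budget equals the shortest possible length, so every move has to be on a shortest route through the required cells.
Route from (1,1): 2× down (reaching (3,1)), right to (3,2), down to (4,2), right to (4,3), 3× up (reaching (1,3)), right to (1,4), down to (2,4) — 10 moves in all.
Check: all required cells visited; 10 ≤ 10 moves.

(1,1) -> (2,1) -> (3,1) -> (3,2) -> (4,2) -> (4,3) -> (3,3) -> (2,3) -> (1,3) -> (1,4) -> (2,4)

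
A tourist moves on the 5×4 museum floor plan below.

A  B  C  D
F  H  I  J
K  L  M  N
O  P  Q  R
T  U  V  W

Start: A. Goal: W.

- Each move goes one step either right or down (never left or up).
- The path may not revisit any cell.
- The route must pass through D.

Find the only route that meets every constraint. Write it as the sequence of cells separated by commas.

Moves only go right or down, so the column and row indices never decrease.
Route from A: right 3 to D, down 4 to W — 7 moves in all.
Check: all required cells visited.

A, B, C, D, J, N, R, W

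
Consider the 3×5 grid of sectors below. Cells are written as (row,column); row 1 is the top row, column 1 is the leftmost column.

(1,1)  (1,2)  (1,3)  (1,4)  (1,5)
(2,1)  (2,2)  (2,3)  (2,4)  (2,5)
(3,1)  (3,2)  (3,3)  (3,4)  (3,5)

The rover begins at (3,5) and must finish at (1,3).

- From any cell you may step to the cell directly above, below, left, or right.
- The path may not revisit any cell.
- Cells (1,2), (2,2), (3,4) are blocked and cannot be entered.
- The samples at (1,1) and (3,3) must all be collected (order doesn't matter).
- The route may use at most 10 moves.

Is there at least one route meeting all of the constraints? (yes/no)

(1,1) must be visited but has only one open neighbour ((2,1)), and it is neither the start nor the goal — the route would have to enter and leave through (2,1), re-entering it.

no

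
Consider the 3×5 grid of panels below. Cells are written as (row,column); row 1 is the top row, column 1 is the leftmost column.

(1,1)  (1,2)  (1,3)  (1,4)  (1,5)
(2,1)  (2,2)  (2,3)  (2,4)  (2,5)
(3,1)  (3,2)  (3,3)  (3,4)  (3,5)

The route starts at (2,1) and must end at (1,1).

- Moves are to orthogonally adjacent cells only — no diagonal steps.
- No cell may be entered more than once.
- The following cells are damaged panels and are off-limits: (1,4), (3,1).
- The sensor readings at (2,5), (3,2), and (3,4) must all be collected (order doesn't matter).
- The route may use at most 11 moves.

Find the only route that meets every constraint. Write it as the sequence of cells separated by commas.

(2,1), (2,2), (3,2), (3,3), (3,4), (3,5), (2,5), (2,4), (2,3), (1,3), (1,2), (1,1)

The budget equals the shortest possible length, so every move has to be on a shortest route through the required cells.
Route from (2,1): right 1 to (2,2), down 1 to (3,2), right 3 to (3,5), up 1 to (2,5), left 2 to (2,3), up 1 to (1,3), left 2 to (1,1) — 11 moves in all.
Check: all required cells visited; 11 ≤ 11 moves.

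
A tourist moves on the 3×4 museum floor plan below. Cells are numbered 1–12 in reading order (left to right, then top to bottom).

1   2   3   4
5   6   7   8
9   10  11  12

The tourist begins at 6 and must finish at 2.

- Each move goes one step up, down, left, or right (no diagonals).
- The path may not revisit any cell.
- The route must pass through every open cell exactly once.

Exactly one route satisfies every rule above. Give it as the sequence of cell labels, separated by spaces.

Need to visit all 12 open cells exactly once, starting at 6 and ending at 2.
Route from 6: right to 7, up to 3, right to 4, 2× down (reaching 12), 3× left (reaching 9), 2× up (reaching 1), right to 2 — 11 moves in all.
Check: all 12 open cells covered.

6 7 3 4 8 12 11 10 9 5 1 2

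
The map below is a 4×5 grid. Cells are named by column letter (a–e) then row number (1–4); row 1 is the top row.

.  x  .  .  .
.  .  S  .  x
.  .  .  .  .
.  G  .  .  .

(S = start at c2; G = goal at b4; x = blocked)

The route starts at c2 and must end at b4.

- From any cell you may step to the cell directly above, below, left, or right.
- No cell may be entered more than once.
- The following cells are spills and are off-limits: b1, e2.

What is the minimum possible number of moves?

3

The Manhattan distance from c2 to b4 is |2−4| + |3−2| = 3, so at least 3 moves are needed.
A route of 3 moves achieves this: c2 → c3 → c4 → b4.
Since 3 matches the lower bound, it is optimal.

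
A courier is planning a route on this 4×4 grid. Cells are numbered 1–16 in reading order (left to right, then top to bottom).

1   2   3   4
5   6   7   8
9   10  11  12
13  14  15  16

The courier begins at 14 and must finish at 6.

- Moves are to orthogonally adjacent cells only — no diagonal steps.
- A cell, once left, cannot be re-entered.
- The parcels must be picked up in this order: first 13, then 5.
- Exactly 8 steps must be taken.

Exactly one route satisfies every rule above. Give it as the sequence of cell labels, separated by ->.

14 -> 13 -> 9 -> 5 -> 1 -> 2 -> 3 -> 7 -> 6

The waypoints must appear in the order 13, 5, with no cell reused.
Route from 14: left 1 to 13, up 3 to 1, right 2 to 3, down 1 to 7, left 1 to 6 — 8 moves in all.
Check: order respected (13 at step 1, 5 at step 3); 8 moves as required.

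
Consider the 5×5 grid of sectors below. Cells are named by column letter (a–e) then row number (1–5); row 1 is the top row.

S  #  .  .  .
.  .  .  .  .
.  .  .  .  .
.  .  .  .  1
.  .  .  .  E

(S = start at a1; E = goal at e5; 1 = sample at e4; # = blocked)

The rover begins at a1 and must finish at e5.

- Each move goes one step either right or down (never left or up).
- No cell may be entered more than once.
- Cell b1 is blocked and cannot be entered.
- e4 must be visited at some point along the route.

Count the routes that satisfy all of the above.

15

A right/down-only route from a1 to e5 makes exactly 4 down-moves and 4 right-moves in some order.
With no other constraints that would be C(8,4) = 70 routes.
Split at e4 and multiply the segment counts (each segment already excludes blocked cells): a1→e4: 15; e4→e5: 1; product = 15.
That gives 15 routes.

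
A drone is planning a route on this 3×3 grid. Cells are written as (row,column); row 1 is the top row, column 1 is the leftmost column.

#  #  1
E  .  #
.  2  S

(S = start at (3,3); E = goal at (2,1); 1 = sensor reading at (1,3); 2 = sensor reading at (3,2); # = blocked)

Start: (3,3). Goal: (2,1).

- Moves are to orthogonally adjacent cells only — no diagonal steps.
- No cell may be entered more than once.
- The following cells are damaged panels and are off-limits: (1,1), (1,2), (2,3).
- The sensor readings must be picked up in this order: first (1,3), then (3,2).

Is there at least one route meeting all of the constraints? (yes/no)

The blocked cells wall (1,3) off from (3,3) completely — no sequence of moves reaches it at all, so no route can satisfy the rules.

no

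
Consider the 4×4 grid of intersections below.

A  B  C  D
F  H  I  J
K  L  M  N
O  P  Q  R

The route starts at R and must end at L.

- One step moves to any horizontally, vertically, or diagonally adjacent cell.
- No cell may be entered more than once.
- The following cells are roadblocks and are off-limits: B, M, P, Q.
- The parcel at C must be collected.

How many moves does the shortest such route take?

Any route passes through C somewhere between R and L. Summing Chebyshev distances along the two legs (R → C → L) gives a lower bound of 3 + 2 = 5 moves.
A route of 5 moves achieves this: R → N → I → C → H → L.
Since 5 matches the lower bound, it is optimal.

5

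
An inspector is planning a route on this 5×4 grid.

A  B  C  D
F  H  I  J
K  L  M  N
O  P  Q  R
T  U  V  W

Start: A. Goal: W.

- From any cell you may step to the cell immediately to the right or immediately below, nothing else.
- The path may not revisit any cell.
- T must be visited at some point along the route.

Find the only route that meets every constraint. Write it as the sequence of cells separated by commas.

Moves only go right or down, so the column and row indices never decrease.
Route from A: 4× down (reaching T), 3× right (reaching W) — 7 moves in all.
Check: all required cells visited.

A, F, K, O, T, U, V, W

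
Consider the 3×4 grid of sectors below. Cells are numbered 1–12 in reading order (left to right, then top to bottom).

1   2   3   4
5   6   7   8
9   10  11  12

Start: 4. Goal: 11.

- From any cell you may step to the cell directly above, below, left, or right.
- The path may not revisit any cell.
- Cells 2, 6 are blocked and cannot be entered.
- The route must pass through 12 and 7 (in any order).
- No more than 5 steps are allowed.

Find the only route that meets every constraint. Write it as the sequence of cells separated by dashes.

4 - 3 - 7 - 8 - 12 - 11

The 5-move cap with required stops at 12, 7 leaves no slack for detours.
Route from 4: left to 3, down to 7, right to 8, down to 12, left to 11 — 5 moves in all.
Check: all required cells visited; 5 ≤ 5 moves.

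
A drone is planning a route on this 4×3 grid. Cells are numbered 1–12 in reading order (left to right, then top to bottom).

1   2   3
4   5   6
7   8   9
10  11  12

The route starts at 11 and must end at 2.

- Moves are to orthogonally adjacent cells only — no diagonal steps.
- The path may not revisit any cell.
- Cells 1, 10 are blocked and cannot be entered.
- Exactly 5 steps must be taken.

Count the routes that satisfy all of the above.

Need simple routes of exactly 5 moves from 11 to 2 (Manhattan distance 3, so 1 moves are spent on a detour and 1 undoing it).
Enumerating: 11 8 5 6 3 2 | 11 8 7 4 5 2 | 11 8 9 6 3 2 | 11 8 9 6 5 2 | 11 12 9 6 3 2 | 11 12 9 6 5 2 | 11 12 9 8 5 2.
That gives 7 routes.

7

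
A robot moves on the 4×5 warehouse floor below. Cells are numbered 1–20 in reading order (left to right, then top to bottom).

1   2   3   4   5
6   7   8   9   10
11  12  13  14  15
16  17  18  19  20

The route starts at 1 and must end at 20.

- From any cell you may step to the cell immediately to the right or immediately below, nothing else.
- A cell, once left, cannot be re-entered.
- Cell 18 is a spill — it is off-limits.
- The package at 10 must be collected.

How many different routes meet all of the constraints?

5

A right/down-only route from 1 to 20 makes exactly 3 down-moves and 4 right-moves in some order.
With no other constraints that would be C(7,3) = 35 routes.
Split at 10 and multiply the segment counts (each segment already excludes blocked cells): 1→10: 5; 10→20: 1; product = 5.
That gives 5 routes.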